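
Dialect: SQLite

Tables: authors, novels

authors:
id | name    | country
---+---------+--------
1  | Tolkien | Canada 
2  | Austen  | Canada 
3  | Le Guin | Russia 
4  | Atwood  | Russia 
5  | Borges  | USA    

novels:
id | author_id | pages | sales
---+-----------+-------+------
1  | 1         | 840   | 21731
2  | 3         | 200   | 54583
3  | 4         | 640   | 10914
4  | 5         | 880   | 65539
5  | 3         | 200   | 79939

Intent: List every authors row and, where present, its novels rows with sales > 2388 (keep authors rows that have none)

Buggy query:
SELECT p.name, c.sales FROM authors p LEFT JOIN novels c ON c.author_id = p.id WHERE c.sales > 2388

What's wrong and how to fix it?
Bug: Filtering c.sales in WHERE discards the NULL rows produced by LEFT JOIN, turning it into an inner join

Fix: Put 'c.sales > 2388' in the JOIN's ON clause instead of WHERE

Corrected query:
SELECT p.name, c.sales FROM authors p LEFT JOIN novels c ON c.author_id = p.id AND c.sales > 2388

Result:
name    | sales
--------+------
Tolkien | 21731
Austen  | NULL 
Le Guin | 54583
Le Guin | 79939
Atwood  | 10914
Borges  | 65539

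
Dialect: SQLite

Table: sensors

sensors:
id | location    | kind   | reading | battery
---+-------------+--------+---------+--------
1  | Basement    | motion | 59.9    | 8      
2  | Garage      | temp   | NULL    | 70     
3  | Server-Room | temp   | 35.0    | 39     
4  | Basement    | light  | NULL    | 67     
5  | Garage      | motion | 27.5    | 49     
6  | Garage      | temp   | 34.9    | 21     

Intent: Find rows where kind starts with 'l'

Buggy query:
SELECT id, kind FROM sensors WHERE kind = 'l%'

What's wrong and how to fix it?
Bug: '=' compares the literal string including the % character; pattern matching needs LIKE

Fix: Use LIKE for wildcard pattern matching

Corrected query:
SELECT id, kind FROM sensors WHERE kind LIKE 'l%'

Result:
id | kind 
---+------
4  | light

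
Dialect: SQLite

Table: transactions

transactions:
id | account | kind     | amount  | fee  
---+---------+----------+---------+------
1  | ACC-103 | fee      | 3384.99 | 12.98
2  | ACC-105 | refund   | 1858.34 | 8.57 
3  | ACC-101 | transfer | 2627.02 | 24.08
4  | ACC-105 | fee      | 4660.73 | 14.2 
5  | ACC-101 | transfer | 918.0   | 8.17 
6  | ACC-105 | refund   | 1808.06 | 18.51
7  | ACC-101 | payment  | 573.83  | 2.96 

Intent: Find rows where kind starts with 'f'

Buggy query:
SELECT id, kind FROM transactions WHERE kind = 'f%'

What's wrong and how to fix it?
Bug: '=' compares the literal string including the % character; pattern matching needs LIKE

Fix: Use LIKE for wildcard pattern matching

Corrected query:
SELECT id, kind FROM transactions WHERE kind LIKE 'f%'

Result:
id | kind
---+-----
1  | fee 
4  | fee 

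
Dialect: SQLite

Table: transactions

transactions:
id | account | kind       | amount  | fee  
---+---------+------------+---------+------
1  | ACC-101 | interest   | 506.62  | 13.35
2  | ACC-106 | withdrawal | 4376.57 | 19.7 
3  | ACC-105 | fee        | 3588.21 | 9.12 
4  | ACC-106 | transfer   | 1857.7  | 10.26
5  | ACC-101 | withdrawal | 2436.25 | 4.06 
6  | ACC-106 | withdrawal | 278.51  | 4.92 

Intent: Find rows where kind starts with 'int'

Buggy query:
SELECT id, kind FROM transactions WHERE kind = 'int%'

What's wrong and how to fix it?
Bug: Wildcards only work with LIKE; '=' treats '%' as a literal character

Fix: Use LIKE for wildcard pattern matching

Corrected query:
SELECT id, kind FROM transactions WHERE kind LIKE 'int%'

Result:
id | kind    
---+---------
1  | interest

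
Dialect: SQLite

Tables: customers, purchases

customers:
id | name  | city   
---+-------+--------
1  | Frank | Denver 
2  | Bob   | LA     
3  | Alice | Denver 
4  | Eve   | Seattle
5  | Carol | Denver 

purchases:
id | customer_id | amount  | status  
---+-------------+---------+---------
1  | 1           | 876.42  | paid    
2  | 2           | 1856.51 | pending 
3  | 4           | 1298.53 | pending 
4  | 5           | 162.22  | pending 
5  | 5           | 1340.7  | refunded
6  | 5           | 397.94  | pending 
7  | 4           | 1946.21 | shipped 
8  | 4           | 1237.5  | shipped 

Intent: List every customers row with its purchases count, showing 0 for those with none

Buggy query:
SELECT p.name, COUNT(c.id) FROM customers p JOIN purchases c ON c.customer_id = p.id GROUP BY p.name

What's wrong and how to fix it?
Bug: An inner join excludes parents with zero children

Fix: Use LEFT JOIN so parents without children still appear (COUNT(c.id) gives 0)

Corrected query:
SELECT p.name, COUNT(c.id) FROM customers p LEFT JOIN purchases c ON c.customer_id = p.id GROUP BY p.name

Result:
name  | COUNT(c.id)
------+------------
Alice | 0          
Bob   | 1          
Carol | 3          
Eve   | 3          
Frank | 1          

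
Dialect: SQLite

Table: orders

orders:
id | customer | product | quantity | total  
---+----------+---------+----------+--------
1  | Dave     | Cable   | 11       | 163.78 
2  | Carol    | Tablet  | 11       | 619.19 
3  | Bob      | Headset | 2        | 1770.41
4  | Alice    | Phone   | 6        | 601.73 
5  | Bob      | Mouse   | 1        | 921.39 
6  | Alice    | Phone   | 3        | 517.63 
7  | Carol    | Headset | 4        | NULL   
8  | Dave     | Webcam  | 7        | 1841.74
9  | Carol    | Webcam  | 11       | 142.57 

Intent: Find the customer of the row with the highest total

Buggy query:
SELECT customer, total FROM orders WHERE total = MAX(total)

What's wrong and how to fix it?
Bug: MAX(total) is an aggregate and cannot be used directly in WHERE

Fix: Use a subquery: WHERE total = (SELECT MAX(total) FROM orders)

Corrected query:
SELECT customer, total FROM orders WHERE total = (SELECT MAX(total) FROM orders)

Result:
customer | total  
---------+--------
Dave     | 1841.74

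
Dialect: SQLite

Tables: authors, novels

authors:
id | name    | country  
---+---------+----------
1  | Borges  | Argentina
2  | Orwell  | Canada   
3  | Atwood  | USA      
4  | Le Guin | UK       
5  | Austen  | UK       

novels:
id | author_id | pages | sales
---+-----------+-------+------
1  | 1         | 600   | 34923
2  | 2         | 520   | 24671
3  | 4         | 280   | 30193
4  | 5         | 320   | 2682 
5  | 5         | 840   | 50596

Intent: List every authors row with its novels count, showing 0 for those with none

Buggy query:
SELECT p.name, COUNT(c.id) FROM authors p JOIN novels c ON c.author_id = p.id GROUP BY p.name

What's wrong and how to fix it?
Bug: INNER JOIN drops authors rows that have no matching novels rows

Fix: Use LEFT JOIN so parents without children still appear (COUNT(c.id) gives 0)

Corrected query:
SELECT p.name, COUNT(c.id) FROM authors p LEFT JOIN novels c ON c.author_id = p.id GROUP BY p.name

Result:
name    | COUNT(c.id)
--------+------------
Atwood  | 0          
Austen  | 2          
Borges  | 1          
Le Guin | 1          
Orwell  | 1          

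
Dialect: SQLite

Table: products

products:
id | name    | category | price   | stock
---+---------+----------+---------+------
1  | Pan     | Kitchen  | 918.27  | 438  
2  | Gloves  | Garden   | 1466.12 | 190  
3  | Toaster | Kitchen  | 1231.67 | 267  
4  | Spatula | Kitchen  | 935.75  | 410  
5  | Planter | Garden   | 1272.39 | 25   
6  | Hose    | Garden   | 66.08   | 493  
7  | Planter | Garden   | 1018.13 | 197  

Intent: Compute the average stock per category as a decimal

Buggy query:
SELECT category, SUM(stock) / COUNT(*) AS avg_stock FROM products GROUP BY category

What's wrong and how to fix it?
Bug: Both operands are integers, so '/' performs integer division and truncates

Fix: Cast one side to REAL so the division keeps the fractional part

Corrected query:
SELECT category, SUM(stock) * 1.0 / COUNT(*) AS avg_stock FROM products GROUP BY category

Result:
category | avg_stock 
---------+-----------
Garden   | 226.25    
Kitchen  | 371.666667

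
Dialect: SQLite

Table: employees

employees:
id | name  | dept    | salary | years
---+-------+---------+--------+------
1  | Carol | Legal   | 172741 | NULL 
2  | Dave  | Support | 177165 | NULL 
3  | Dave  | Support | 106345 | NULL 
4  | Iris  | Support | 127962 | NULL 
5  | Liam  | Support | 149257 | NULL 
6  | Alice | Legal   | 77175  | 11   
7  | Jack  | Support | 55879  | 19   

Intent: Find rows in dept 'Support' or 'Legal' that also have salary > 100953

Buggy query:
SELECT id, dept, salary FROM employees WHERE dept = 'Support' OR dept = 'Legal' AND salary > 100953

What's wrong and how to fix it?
Bug: Without parentheses, AND is evaluated before OR, so the salary filter only applies to the 'Legal' branch

Fix: Add parentheses around the OR so the AND applies to both alternatives

Corrected query:
SELECT id, dept, salary FROM employees WHERE (dept = 'Support' OR dept = 'Legal') AND salary > 100953

Result:
id | dept    | salary
---+---------+-------
1  | Legal   | 172741
2  | Support | 177165
3  | Support | 106345
4  | Support | 127962
5  | Support | 149257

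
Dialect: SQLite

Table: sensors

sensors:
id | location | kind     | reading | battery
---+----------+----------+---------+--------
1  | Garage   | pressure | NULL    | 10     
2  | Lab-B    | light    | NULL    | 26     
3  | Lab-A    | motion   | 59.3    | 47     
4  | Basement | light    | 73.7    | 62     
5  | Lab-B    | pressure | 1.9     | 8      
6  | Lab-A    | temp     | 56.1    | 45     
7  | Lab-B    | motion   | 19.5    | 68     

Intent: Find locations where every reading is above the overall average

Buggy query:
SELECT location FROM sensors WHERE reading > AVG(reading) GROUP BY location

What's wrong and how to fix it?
Bug: WHERE evaluates per row before aggregation, so AVG() is unavailable

Fix: Compute the overall average in a scalar subquery and compare each group's MIN against it in HAVING

Corrected query:
SELECT location FROM sensors GROUP BY location HAVING MIN(reading) > (SELECT AVG(reading) FROM sensors)

Result:
location
--------
Basement
Lab-A   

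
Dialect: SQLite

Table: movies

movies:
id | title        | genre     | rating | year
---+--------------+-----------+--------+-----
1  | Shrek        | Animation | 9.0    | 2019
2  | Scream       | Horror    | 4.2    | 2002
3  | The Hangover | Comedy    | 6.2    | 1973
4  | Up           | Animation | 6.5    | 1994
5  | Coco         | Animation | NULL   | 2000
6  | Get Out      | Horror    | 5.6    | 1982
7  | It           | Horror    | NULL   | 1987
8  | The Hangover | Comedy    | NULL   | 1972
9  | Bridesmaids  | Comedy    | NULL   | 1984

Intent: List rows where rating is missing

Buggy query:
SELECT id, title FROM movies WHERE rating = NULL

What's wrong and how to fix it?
Bug: Comparing to NULL with '=' never matches; NULL = NULL is unknown, not true

Fix: Replace '= NULL' with 'IS NULL'

Corrected query:
SELECT id, title FROM movies WHERE rating IS NULL

Result:
id | title       
---+-------------
5  | Coco        
7  | It          
8  | The Hangover
9  | Bridesmaids 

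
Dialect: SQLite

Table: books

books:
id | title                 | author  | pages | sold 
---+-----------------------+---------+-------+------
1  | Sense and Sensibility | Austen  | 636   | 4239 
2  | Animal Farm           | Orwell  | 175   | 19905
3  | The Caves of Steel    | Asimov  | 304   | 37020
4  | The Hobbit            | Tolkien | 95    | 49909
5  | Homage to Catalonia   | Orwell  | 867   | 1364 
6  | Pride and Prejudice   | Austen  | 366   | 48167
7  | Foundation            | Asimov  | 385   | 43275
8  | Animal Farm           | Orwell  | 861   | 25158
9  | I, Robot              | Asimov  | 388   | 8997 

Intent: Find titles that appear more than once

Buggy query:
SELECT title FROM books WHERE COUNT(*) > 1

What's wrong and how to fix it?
Bug: WHERE can't reference COUNT(*); aggregates are computed after WHERE

Fix: GROUP BY title, then filter groups with HAVING COUNT(*) > 1

Corrected query:
SELECT title FROM books GROUP BY title HAVING COUNT(*) > 1

Result:
title      
-----------
Animal Farm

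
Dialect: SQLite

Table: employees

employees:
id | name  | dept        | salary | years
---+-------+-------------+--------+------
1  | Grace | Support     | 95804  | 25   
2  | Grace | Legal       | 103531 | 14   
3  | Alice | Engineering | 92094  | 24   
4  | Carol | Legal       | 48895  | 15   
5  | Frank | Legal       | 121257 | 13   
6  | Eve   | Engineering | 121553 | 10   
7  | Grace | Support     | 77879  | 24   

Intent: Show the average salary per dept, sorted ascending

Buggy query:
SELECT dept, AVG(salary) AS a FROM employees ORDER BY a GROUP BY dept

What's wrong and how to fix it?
Bug: GROUP BY must precede ORDER BY

Fix: Reorder: SELECT … FROM … GROUP BY … ORDER BY …

Corrected query:
SELECT dept, AVG(salary) AS a FROM employees GROUP BY dept ORDER BY a

Result:
dept        | a           
------------+-------------
Support     | 86841.5     
Legal       | 91227.666667
Engineering | 106823.5    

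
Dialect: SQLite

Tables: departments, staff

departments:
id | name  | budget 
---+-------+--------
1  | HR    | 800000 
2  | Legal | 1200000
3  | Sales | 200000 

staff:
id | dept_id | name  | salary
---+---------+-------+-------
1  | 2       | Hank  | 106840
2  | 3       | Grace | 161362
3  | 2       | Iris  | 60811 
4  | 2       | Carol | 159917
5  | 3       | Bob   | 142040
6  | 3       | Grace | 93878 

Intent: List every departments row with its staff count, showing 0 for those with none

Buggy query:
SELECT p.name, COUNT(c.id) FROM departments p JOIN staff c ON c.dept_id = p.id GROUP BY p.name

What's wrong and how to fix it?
Bug: An inner join excludes parents with zero children

Fix: Use LEFT JOIN so parents without children still appear (COUNT(c.id) gives 0)

Corrected query:
SELECT p.name, COUNT(c.id) FROM departments p LEFT JOIN staff c ON c.dept_id = p.id GROUP BY p.name

Result:
name  | COUNT(c.id)
------+------------
HR    | 0          
Legal | 3          
Sales | 3          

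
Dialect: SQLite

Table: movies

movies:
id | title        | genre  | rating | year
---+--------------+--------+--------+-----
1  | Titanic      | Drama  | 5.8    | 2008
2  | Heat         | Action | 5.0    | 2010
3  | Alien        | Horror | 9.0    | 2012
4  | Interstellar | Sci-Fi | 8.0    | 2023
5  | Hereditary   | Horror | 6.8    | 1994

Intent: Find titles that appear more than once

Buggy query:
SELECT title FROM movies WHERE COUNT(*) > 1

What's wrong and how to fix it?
Bug: COUNT(*) is an aggregate and cannot be used in WHERE

Fix: GROUP BY title, then filter groups with HAVING COUNT(*) > 1

Corrected query:
SELECT title FROM movies GROUP BY title HAVING COUNT(*) > 1

Result:
(no rows)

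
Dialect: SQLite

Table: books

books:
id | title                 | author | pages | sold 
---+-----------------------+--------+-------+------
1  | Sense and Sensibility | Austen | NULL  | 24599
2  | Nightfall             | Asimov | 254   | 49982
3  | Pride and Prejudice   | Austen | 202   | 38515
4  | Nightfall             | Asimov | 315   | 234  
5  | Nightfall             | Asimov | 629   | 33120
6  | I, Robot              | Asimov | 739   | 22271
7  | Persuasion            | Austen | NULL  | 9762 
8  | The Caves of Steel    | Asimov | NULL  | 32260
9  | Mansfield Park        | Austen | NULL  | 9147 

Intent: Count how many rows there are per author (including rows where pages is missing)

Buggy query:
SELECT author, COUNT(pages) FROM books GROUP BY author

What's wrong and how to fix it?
Bug: COUNT(pages) skips NULLs, so groups with missing pages are undercounted

Fix: Replace COUNT(pages) with COUNT(*)

Corrected query:
SELECT author, COUNT(*) FROM books GROUP BY author

Result:
author | COUNT(*)
-------+---------
Asimov | 5       
Austen | 4       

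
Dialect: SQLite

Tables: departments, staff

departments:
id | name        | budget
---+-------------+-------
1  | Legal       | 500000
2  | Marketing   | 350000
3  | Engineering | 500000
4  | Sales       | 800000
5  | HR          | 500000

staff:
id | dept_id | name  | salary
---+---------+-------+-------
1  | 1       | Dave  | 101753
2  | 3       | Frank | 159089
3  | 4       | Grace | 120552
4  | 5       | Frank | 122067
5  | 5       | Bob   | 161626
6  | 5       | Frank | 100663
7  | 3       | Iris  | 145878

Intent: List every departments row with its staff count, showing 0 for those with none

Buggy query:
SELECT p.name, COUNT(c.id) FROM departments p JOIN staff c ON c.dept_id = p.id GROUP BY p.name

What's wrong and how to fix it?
Bug: An inner join excludes parents with zero children

Fix: Switch to LEFT JOIN to retain unmatched parent rows

Corrected query:
SELECT p.name, COUNT(c.id) FROM departments p LEFT JOIN staff c ON c.dept_id = p.id GROUP BY p.name

Result:
name        | COUNT(c.id)
------------+------------
Engineering | 2          
HR          | 3          
Legal       | 1          
Marketing   | 0          
Sales       | 1          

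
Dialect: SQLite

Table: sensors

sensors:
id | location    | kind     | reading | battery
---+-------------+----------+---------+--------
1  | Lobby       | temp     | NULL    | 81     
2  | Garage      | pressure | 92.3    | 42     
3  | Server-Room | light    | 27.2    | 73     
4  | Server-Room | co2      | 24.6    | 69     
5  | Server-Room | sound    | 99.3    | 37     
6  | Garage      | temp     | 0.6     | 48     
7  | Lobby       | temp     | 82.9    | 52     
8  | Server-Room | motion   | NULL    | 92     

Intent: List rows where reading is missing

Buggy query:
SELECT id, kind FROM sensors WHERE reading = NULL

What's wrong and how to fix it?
Bug: '= NULL' is always unknown in SQL three-valued logic, so no rows match

Fix: Replace '= NULL' with 'IS NULL'

Corrected query:
SELECT id, kind FROM sensors WHERE reading IS NULL

Result:
id | kind  
---+-------
1  | temp  
8  | motion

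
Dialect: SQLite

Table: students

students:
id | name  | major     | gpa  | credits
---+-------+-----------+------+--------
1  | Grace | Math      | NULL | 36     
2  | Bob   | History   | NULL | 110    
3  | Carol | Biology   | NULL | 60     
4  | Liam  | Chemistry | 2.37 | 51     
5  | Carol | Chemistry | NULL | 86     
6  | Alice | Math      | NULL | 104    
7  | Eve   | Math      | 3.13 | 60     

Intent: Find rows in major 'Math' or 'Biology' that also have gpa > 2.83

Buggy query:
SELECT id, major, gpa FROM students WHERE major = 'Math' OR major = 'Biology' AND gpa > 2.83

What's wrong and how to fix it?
Bug: AND binds tighter than OR, so this parses as major = 'Math' OR (major = 'Biology' AND gpa > 2.83)

Fix: Add parentheses around the OR so the AND applies to both alternatives

Corrected query:
SELECT id, major, gpa FROM students WHERE (major = 'Math' OR major = 'Biology') AND gpa > 2.83

Result:
id | major | gpa 
---+-------+-----
7  | Math  | 3.13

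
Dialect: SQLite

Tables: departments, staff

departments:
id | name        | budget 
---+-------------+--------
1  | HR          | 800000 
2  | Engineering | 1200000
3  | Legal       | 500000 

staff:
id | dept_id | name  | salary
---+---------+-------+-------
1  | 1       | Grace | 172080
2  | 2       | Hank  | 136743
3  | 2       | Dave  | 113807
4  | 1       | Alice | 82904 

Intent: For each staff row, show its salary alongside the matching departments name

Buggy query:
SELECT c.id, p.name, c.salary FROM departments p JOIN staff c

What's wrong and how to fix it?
Bug: Missing join condition: each staff row is matched to all departments rows instead of just its own

Fix: Specify the join condition linking the foreign key to the parent id

Corrected query:
SELECT c.id, p.name, c.salary FROM departments p JOIN staff c ON c.dept_id = p.id

Result:
id | name        | salary
---+-------------+-------
1  | HR          | 172080
2  | Engineering | 136743
3  | Engineering | 113807
4  | HR          | 82904 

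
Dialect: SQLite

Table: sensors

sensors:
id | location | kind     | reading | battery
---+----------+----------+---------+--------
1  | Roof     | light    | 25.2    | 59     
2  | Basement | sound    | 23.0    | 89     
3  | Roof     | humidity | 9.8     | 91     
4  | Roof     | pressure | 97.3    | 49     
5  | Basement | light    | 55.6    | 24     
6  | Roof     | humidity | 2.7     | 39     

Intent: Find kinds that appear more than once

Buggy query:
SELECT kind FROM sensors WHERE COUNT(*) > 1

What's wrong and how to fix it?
Bug: COUNT(*) is an aggregate and cannot be used in WHERE

Fix: GROUP BY kind, then filter groups with HAVING COUNT(*) > 1

Corrected query:
SELECT kind FROM sensors GROUP BY kind HAVING COUNT(*) > 1

Result:
kind    
--------
humidity
light   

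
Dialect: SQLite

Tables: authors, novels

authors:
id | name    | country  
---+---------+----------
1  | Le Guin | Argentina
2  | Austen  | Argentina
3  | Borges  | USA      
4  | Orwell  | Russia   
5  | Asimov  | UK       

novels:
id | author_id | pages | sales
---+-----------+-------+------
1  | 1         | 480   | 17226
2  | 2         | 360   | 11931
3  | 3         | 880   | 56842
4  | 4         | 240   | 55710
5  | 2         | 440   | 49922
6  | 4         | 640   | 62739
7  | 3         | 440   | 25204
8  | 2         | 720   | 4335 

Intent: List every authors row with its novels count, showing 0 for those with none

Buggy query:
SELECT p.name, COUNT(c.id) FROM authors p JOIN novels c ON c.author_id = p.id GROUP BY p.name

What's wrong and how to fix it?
Bug: An inner join excludes parents with zero children

Fix: Switch to LEFT JOIN to retain unmatched parent rows

Corrected query:
SELECT p.name, COUNT(c.id) FROM authors p LEFT JOIN novels c ON c.author_id = p.id GROUP BY p.name

Result:
name    | COUNT(c.id)
--------+------------
Asimov  | 0          
Austen  | 3          
Borges  | 2          
Le Guin | 1          
Orwell  | 2          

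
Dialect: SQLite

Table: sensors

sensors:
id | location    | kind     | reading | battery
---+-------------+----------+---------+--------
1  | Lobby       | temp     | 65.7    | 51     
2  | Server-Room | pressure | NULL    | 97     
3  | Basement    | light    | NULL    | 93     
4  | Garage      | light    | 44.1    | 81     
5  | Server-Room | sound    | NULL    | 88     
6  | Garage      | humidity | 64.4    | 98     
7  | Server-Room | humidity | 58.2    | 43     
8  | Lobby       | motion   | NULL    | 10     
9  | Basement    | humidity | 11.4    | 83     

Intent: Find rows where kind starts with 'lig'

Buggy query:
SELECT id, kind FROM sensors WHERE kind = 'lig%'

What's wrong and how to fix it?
Bug: Wildcards only work with LIKE; '=' treats '%' as a literal character

Fix: Replace '=' with LIKE so 'lig%' is treated as a pattern

Corrected query:
SELECT id, kind FROM sensors WHERE kind LIKE 'lig%'

Result:
id | kind 
---+------
3  | light
4  | light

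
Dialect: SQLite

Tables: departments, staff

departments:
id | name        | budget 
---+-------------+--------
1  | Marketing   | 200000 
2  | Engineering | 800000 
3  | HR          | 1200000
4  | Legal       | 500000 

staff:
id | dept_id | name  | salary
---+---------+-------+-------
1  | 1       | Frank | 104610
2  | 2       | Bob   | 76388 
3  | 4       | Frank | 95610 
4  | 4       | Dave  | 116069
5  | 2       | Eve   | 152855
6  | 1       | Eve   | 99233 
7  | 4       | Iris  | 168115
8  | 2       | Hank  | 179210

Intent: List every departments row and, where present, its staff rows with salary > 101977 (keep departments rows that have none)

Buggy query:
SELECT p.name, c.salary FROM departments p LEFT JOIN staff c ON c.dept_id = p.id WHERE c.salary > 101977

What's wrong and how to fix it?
Bug: Filtering c.salary in WHERE discards the NULL rows produced by LEFT JOIN, turning it into an inner join

Fix: Put 'c.salary > 101977' in the JOIN's ON clause instead of WHERE

Corrected query:
SELECT p.name, c.salary FROM departments p LEFT JOIN staff c ON c.dept_id = p.id AND c.salary > 101977

Result:
name        | salary
------------+-------
Marketing   | 104610
Engineering | 152855
Engineering | 179210
HR          | NULL  
Legal       | 116069
Legal       | 168115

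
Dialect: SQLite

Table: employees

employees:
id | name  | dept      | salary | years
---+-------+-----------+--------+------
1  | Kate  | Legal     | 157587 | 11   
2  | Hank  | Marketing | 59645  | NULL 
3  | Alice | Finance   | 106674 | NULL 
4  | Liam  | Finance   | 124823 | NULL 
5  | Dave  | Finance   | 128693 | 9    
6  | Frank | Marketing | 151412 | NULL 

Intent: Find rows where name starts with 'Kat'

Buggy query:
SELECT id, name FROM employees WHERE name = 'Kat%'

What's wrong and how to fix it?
Bug: Wildcards only work with LIKE; '=' treats '%' as a literal character

Fix: Use LIKE for wildcard pattern matching

Corrected query:
SELECT id, name FROM employees WHERE name LIKE 'Kat%'

Result:
id | name
---+-----
1  | Kate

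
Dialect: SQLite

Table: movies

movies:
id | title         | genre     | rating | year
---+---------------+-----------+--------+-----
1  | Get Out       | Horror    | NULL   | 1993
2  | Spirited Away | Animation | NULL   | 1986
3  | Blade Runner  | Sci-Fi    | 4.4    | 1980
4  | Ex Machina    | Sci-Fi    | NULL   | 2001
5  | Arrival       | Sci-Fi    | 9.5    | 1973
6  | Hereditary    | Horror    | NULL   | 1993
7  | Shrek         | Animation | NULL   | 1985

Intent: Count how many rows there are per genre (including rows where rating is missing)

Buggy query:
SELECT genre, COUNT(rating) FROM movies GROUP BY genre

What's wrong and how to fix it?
Bug: COUNT(rating) skips NULLs, so groups with missing rating are undercounted

Fix: Use COUNT(*) to count all rows regardless of NULL

Corrected query:
SELECT genre, COUNT(*) FROM movies GROUP BY genre

Result:
genre     | COUNT(*)
----------+---------
Animation | 2       
Horror    | 2       
Sci-Fi    | 3       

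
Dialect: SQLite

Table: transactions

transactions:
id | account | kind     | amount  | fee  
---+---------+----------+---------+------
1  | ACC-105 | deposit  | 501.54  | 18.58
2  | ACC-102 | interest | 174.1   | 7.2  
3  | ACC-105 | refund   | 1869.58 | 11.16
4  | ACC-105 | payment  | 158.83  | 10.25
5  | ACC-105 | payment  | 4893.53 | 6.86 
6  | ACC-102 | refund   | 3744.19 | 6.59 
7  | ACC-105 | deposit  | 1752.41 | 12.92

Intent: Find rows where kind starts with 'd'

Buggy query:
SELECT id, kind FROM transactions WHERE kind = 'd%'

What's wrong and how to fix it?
Bug: '=' compares the literal string including the % character; pattern matching needs LIKE

Fix: Use LIKE for wildcard pattern matching

Corrected query:
SELECT id, kind FROM transactions WHERE kind LIKE 'd%'

Result:
id | kind   
---+--------
1  | deposit
7  | deposit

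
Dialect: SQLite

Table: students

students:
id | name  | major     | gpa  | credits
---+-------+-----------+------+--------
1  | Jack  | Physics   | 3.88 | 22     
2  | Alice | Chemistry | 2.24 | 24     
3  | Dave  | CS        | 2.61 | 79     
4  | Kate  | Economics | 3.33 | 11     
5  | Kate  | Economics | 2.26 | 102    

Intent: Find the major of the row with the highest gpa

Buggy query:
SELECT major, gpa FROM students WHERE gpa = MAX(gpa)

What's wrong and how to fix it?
Bug: MAX(gpa) is an aggregate and cannot be used directly in WHERE

Fix: Wrap MAX in a scalar subquery so WHERE compares against a single value

Corrected query:
SELECT major, gpa FROM students WHERE gpa = (SELECT MAX(gpa) FROM students)

Result:
major   | gpa 
--------+-----
Physics | 3.88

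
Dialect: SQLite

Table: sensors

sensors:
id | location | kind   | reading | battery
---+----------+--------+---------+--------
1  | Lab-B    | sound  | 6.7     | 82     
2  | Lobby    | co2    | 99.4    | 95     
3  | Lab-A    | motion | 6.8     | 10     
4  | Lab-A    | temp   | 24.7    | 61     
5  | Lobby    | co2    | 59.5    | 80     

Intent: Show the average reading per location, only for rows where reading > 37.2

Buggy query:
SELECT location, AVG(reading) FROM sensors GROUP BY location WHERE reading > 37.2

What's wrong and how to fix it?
Bug: Row-level WHERE must come before GROUP BY in the clause order

Fix: Place WHERE between FROM and GROUP BY

Corrected query:
SELECT location, AVG(reading) FROM sensors WHERE reading > 37.2 GROUP BY location

Result:
location | AVG(reading)
---------+-------------
Lobby    | 79.45       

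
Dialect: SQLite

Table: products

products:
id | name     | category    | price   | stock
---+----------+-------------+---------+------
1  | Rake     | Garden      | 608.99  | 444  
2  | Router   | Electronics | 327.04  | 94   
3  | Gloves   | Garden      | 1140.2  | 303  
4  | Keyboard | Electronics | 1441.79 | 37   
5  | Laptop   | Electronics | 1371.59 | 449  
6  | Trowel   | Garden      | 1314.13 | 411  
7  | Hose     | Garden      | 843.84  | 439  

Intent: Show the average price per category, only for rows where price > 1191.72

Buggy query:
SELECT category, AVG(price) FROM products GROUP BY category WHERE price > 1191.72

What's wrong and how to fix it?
Bug: WHERE cannot follow GROUP BY

Fix: Place WHERE between FROM and GROUP BY

Corrected query:
SELECT category, AVG(price) FROM products WHERE price > 1191.72 GROUP BY category

Result:
category    | AVG(price)
------------+-----------
Electronics | 1406.69   
Garden      | 1314.13   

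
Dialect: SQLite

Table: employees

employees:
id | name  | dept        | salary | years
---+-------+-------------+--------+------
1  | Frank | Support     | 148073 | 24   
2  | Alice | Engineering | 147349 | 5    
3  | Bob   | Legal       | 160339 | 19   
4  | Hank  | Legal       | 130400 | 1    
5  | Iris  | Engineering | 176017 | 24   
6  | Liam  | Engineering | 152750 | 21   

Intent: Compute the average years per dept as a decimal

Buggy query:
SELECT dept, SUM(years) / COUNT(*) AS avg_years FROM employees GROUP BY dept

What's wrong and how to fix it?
Bug: Both operands are integers, so '/' performs integer division and truncates

Fix: Multiply by 1.0 (or CAST to REAL) to force floating-point division

Corrected query:
SELECT dept, SUM(years) * 1.0 / COUNT(*) AS avg_years FROM employees GROUP BY dept

Result:
dept        | avg_years
------------+----------
Engineering | 16.666667
Legal       | 10       
Support     | 24       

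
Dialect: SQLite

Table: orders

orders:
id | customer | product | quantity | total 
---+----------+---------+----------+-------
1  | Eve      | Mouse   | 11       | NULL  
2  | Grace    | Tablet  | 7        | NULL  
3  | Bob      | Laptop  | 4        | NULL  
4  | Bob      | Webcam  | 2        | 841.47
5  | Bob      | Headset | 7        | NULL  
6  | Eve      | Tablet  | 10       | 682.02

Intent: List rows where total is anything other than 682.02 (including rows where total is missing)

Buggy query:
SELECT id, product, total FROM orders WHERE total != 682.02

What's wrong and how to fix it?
Bug: Inequality against NULL is unknown, not true; rows with NULL are dropped

Fix: Add an explicit OR total IS NULL to include the missing-value rows

Corrected query:
SELECT id, product, total FROM orders WHERE total != 682.02 OR total IS NULL

Result:
id | product | total 
---+---------+-------
1  | Mouse   | NULL  
2  | Tablet  | NULL  
3  | Laptop  | NULL  
4  | Webcam  | 841.47
5  | Headset | NULL  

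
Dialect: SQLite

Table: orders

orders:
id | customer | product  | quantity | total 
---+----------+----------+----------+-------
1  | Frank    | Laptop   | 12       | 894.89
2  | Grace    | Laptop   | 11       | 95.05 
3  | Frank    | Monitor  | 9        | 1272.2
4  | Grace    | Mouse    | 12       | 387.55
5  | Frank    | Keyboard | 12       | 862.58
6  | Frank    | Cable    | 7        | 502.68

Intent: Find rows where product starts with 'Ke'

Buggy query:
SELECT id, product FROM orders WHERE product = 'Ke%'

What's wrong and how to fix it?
Bug: Wildcards only work with LIKE; '=' treats '%' as a literal character

Fix: Use LIKE for wildcard pattern matching

Corrected query:
SELECT id, product FROM orders WHERE product LIKE 'Ke%'

Result:
id | product 
---+---------
5  | Keyboard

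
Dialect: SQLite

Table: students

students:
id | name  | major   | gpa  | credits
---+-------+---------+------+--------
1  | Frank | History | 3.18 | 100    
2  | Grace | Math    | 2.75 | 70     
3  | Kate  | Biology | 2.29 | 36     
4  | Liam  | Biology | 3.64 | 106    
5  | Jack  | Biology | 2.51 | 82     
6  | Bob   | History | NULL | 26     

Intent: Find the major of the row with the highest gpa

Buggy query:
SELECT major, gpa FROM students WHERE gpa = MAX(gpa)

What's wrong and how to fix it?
Bug: MAX(gpa) is an aggregate and cannot be used directly in WHERE

Fix: Wrap MAX in a scalar subquery so WHERE compares against a single value

Corrected query:
SELECT major, gpa FROM students WHERE gpa = (SELECT MAX(gpa) FROM students)

Result:
major   | gpa 
--------+-----
Biology | 3.64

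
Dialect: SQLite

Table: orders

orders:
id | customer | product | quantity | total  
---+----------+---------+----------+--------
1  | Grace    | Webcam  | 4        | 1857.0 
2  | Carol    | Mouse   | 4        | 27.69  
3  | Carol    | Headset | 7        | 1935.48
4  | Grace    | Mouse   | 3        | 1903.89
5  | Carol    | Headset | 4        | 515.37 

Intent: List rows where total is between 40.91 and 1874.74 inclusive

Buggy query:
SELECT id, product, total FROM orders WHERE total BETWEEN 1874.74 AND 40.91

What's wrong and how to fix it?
Bug: The bounds are reversed; BETWEEN a AND b requires a <= b to match anything

Fix: Write BETWEEN 40.91 AND 1874.74

Corrected query:
SELECT id, product, total FROM orders WHERE total BETWEEN 40.91 AND 1874.74

Result:
id | product | total 
---+---------+-------
1  | Webcam  | 1857  
5  | Headset | 515.37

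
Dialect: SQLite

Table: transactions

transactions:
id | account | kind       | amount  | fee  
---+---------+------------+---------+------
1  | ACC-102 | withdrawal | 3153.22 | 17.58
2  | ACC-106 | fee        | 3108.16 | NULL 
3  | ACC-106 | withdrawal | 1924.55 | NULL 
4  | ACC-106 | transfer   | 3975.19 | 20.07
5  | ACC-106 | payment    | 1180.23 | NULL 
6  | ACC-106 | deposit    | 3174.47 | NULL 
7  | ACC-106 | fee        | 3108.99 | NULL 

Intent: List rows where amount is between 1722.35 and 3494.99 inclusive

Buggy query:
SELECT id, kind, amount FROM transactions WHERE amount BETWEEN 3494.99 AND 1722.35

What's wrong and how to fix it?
Bug: The bounds are reversed; BETWEEN a AND b requires a <= b to match anything

Fix: Swap the bounds so the smaller value comes first

Corrected query:
SELECT id, kind, amount FROM transactions WHERE amount BETWEEN 1722.35 AND 3494.99

Result:
id | kind       | amount 
---+------------+--------
1  | withdrawal | 3153.22
2  | fee        | 3108.16
3  | withdrawal | 1924.55
6  | deposit    | 3174.47
7  | fee        | 3108.99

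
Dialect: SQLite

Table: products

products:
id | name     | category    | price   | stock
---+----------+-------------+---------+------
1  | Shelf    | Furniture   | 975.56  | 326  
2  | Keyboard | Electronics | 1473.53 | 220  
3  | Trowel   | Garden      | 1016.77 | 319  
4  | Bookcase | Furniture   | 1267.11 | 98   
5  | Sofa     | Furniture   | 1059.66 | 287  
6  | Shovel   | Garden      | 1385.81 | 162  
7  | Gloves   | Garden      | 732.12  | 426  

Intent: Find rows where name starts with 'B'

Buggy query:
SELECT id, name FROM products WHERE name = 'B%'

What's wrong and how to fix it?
Bug: Wildcards only work with LIKE; '=' treats '%' as a literal character

Fix: Replace '=' with LIKE so 'B%' is treated as a pattern

Corrected query:
SELECT id, name FROM products WHERE name LIKE 'B%'

Result:
id | name    
---+---------
4  | Bookcase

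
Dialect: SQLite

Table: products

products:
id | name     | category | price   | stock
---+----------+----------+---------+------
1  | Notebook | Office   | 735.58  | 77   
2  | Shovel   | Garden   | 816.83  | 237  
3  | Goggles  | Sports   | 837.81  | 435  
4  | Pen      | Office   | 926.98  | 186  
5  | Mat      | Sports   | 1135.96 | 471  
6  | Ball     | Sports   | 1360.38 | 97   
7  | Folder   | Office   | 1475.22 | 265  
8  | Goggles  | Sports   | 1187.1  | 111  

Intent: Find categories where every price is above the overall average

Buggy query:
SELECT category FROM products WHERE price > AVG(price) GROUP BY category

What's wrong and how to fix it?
Bug: AVG() is an aggregate; it can't sit directly in WHERE

Fix: Compute the overall average in a scalar subquery and compare each group's MIN against it in HAVING

Corrected query:
SELECT category FROM products GROUP BY category HAVING MIN(price) > (SELECT AVG(price) FROM products)

Result:
(no rows)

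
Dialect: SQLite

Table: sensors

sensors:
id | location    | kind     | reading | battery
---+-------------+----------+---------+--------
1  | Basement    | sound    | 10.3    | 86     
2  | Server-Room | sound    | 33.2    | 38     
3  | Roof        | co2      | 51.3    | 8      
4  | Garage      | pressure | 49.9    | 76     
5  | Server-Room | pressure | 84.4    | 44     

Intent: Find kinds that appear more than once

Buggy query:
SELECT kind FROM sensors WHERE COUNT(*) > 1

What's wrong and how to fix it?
Bug: COUNT(*) is an aggregate and cannot be used in WHERE

Fix: Group first, then use HAVING for the count condition

Corrected query:
SELECT kind FROM sensors GROUP BY kind HAVING COUNT(*) > 1

Result:
kind    
--------
pressure
sound   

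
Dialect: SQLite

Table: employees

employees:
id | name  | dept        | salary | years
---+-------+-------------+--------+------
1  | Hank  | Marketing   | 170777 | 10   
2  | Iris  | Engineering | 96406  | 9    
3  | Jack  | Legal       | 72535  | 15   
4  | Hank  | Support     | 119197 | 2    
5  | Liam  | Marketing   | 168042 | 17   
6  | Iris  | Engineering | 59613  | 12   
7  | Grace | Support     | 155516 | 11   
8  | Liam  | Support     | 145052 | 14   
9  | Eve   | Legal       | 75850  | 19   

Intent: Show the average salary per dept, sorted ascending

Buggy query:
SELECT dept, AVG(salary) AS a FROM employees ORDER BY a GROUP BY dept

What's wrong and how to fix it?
Bug: GROUP BY must precede ORDER BY

Fix: Reorder: SELECT … FROM … GROUP BY … ORDER BY …

Corrected query:
SELECT dept, AVG(salary) AS a FROM employees GROUP BY dept ORDER BY a

Result:
dept        | a            
------------+--------------
Legal       | 74192.5      
Engineering | 78009.5      
Support     | 139921.666667
Marketing   | 169409.5     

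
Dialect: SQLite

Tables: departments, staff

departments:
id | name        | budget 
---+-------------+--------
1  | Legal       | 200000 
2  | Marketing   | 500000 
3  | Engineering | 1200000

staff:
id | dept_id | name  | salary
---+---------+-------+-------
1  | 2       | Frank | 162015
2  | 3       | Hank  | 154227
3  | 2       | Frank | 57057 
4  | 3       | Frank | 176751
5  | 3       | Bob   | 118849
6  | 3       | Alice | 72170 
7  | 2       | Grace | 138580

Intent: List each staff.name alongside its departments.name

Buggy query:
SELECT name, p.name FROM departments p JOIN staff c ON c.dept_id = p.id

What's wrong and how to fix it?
Bug: Both tables have a 'name' column; the unqualified reference is ambiguous

Fix: Qualify the column with its table alias (c.name)

Corrected query:
SELECT c.name, p.name FROM departments p JOIN staff c ON c.dept_id = p.id

Result:
name  | name       
------+------------
Frank | Marketing  
Hank  | Engineering
Frank | Marketing  
Frank | Engineering
Bob   | Engineering
Alice | Engineering
Grace | Marketing  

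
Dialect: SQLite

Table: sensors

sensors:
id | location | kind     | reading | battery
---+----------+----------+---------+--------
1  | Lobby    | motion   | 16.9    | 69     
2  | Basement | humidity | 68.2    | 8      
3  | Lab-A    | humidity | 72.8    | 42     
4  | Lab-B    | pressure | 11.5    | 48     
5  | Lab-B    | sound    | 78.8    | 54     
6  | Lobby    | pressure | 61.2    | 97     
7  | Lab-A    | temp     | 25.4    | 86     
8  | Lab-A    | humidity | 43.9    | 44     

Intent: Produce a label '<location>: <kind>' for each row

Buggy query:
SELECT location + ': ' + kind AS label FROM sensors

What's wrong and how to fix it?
Bug: '+' is numeric addition; on text columns SQLite converts them to 0 instead of concatenating

Fix: Use the || operator for string concatenation

Corrected query:
SELECT location || ': ' || kind AS label FROM sensors

Result:
label             
------------------
Lobby: motion     
Basement: humidity
Lab-A: humidity   
Lab-B: pressure   
Lab-B: sound      
Lobby: pressure   
Lab-A: temp       
Lab-A: humidity   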